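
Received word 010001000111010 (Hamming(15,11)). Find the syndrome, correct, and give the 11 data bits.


Syndrome = 7: error at position 7

Data: 00110111010 (corrected bit 7)


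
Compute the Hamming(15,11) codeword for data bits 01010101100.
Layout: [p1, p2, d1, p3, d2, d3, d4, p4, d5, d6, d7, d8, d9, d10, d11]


Parity bits: p1=1, p2=0, p3=0, p4=1

100010110101100


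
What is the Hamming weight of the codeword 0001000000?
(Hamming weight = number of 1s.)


Counting 1s in 0001000000

1


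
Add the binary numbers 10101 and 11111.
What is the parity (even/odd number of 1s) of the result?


10101 = 21
11111 = 31
Sum = 52 = 110100
1s count = 3

odd parity (3 ones in 110100)


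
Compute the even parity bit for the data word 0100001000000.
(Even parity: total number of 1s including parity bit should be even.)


Number of 1s in data: 2
Parity bit: 0

0


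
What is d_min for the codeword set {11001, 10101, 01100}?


Comparing all pairs, minimum distance: 2
Can detect 1 errors, correct 0 errors

2


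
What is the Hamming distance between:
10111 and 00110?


XOR: 10001
Count of 1s: 2

2


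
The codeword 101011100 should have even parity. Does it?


Number of 1s: 5

No, parity error (5 ones)


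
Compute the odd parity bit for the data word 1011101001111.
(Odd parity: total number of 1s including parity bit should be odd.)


Number of 1s in data: 9
Parity bit: 0

0


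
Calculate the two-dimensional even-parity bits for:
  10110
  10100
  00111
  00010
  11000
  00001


Row parities: 101101
Column parities: 11110

Row P: 101101, Col P: 11110, Corner: 0


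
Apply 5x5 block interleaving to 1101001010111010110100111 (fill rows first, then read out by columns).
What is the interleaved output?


Matrix:
  11010
  01010
  11101
  01101
  00111
Read columns: 1010011110001111100100111

1010011110001111100100111


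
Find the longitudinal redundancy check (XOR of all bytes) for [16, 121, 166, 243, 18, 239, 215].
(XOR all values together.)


XOR chain: 16 ^ 121 ^ 166 ^ 243 ^ 18 ^ 239 ^ 215 = 22

22


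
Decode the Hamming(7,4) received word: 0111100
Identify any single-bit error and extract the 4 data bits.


Syndrome = 0: no error detected

Data: 1100 (no errors)


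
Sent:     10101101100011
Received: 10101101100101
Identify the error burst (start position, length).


XOR: 00000000000110

Burst at position 11, length 2


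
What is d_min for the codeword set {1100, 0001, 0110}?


Comparing all pairs, minimum distance: 2
Can detect 1 errors, correct 0 errors

2


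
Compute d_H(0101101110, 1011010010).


XOR: 1110111100
Count of 1s: 7

7


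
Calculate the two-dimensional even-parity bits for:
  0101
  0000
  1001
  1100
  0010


Row parities: 00001
Column parities: 0010

Row P: 00001, Col P: 0010, Corner: 1


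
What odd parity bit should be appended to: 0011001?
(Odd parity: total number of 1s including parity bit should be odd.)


Number of 1s in data: 3
Parity bit: 0

0


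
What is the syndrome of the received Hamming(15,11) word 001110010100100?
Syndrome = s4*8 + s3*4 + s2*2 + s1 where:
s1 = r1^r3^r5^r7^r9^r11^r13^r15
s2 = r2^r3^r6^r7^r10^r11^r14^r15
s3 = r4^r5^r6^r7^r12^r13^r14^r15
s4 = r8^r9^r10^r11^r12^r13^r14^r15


s1=1, s2=0, s3=1, s4=1

Syndrome = 13 (error at position 13)


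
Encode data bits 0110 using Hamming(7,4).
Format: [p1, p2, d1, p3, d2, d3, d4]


Parity bits: p1=1, p2=1, p3=0

1100110


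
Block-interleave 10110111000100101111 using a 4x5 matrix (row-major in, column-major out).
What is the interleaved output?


Matrix:
  10110
  11100
  01001
  01111
Read columns: 11000111110110010011

11000111110110010011


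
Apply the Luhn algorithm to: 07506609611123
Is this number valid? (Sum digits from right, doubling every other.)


Luhn sum = 40
40 mod 10 = 0

Valid (Luhn sum mod 10 = 0)


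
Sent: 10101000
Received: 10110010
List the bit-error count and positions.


XOR: 00011010

3 error(s) at position(s): 3, 4, 6


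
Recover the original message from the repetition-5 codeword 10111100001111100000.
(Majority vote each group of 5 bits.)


Groups: 10111, 10000, 11111, 00000
Majority votes: 1010

1010


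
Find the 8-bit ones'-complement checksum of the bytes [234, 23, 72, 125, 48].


Sum = 502 mod 256 = 246
Complement = 9

9


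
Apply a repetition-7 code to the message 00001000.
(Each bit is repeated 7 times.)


Each bit -> 7 copies

00000000000000000000000000001111111000000000000000000000


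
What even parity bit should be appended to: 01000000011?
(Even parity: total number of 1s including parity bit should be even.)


Number of 1s in data: 3
Parity bit: 1

1


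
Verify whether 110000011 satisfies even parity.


Number of 1s: 4

Yes, parity is correct (4 ones)


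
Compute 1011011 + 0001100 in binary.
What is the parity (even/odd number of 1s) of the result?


1011011 = 91
0001100 = 12
Sum = 103 = 1100111
1s count = 5

odd parity (5 ones in 1100111)


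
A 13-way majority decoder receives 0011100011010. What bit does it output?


Ones: 6 out of 13
Threshold: 7

0 (6/13 voted 1)


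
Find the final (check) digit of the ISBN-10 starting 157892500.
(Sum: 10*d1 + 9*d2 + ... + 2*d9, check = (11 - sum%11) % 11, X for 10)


Weighted sum: 251
251 mod 11 = 9

Check digit: 2


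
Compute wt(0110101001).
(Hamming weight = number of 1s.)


Counting 1s in 0110101001

5


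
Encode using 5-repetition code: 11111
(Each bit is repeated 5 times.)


Each bit -> 5 copies

1111111111111111111111111


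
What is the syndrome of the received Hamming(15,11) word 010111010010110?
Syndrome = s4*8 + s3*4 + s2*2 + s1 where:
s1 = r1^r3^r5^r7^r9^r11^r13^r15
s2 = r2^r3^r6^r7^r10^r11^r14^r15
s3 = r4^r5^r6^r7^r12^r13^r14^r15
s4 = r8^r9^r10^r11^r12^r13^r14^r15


s1=1, s2=0, s3=1, s4=0

Syndrome = 5 (error at position 5)


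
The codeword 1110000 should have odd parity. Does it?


Number of 1s: 3

Yes, parity is correct (3 ones)


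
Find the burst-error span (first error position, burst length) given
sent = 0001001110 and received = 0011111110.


XOR: 0010110000

Burst at position 2, length 4


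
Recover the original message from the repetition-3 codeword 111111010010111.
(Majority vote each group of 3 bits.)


Groups: 111, 111, 010, 010, 111
Majority votes: 11001

11001


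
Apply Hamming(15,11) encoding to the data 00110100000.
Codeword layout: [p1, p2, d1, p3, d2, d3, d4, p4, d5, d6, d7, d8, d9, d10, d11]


Parity bits: p1=1, p2=1, p3=0, p4=1

110001110100000


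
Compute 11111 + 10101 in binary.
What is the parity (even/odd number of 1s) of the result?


11111 = 31
10101 = 21
Sum = 52 = 110100
1s count = 3

odd parity (3 ones in 110100)


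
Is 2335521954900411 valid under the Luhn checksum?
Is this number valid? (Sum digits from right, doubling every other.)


Luhn sum = 53
53 mod 10 = 3

Invalid (Luhn sum mod 10 = 3)


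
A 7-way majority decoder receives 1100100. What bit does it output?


Ones: 3 out of 7
Threshold: 4

0 (3/7 voted 1)


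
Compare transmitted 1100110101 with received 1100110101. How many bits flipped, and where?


XOR: 0000000000

0 errors (received matches sent)


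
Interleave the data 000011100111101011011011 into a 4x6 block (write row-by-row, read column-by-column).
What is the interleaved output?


Matrix:
  000011
  100111
  101011
  011011
Read columns: 011000010011010011111111

011000010011010011111111


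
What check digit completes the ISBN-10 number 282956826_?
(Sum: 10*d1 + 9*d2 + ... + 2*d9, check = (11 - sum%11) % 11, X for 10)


Weighted sum: 281
281 mod 11 = 6

Check digit: 5


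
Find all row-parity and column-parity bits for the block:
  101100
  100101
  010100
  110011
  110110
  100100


Row parities: 110000
Column parities: 111100

Row P: 110000, Col P: 111100, Corner: 0


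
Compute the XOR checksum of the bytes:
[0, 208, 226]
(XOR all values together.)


XOR chain: 0 ^ 208 ^ 226 = 50

50


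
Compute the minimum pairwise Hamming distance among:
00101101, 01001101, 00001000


Comparing all pairs, minimum distance: 2
Can detect 1 errors, correct 0 errors

2


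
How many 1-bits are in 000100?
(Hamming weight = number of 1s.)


Counting 1s in 000100

1


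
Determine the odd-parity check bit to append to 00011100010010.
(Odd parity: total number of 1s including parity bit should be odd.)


Number of 1s in data: 5
Parity bit: 0

0


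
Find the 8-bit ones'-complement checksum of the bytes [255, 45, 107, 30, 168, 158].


Sum = 763 mod 256 = 251
Complement = 4

4


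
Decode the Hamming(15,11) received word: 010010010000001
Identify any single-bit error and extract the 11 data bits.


Syndrome = 0: no error detected

Data: 01000000001 (no errors)


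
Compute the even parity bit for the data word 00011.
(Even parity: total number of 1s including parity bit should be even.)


Number of 1s in data: 2
Parity bit: 0

0


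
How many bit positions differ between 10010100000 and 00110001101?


XOR: 10100101101
Count of 1s: 6

6


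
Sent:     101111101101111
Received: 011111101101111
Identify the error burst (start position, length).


XOR: 110000000000000

Burst at position 0, length 2


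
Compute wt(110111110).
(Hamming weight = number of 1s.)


Counting 1s in 110111110

7


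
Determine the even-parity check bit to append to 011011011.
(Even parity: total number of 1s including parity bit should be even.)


Number of 1s in data: 6
Parity bit: 0

0


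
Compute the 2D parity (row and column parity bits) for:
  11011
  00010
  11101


Row parities: 010
Column parities: 00100

Row P: 010, Col P: 00100, Corner: 1


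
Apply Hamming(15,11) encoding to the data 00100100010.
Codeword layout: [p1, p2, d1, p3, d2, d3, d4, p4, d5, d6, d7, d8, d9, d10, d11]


Parity bits: p1=0, p2=1, p3=0, p4=0

010001000100010


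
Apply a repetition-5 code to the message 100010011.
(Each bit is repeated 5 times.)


Each bit -> 5 copies

111110000000000000001111100000000001111111111


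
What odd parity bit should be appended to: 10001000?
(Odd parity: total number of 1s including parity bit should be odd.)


Number of 1s in data: 2
Parity bit: 1

1


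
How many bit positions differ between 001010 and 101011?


XOR: 100001
Count of 1s: 2

2


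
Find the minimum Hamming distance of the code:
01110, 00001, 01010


Comparing all pairs, minimum distance: 1
Can detect 0 errors, correct 0 errors

1


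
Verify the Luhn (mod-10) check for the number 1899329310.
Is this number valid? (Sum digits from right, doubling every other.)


Luhn sum = 50
50 mod 10 = 0

Valid (Luhn sum mod 10 = 0)


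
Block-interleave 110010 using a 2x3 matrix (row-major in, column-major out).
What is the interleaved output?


Matrix:
  110
  010
Read columns: 101100

101100


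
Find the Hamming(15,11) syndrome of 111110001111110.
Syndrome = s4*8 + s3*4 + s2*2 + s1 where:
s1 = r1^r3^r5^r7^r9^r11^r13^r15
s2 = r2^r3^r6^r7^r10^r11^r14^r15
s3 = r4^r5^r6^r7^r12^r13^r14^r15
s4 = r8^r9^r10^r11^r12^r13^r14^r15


s1=0, s2=1, s3=1, s4=0

Syndrome = 6 (error at position 6)


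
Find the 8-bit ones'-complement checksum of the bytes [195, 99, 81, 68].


Sum = 443 mod 256 = 187
Complement = 68

68


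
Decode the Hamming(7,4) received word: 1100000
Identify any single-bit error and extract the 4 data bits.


Syndrome = 3: error at position 3

Data: 1000 (corrected bit 3)


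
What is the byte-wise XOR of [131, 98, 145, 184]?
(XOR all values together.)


XOR chain: 131 ^ 98 ^ 145 ^ 184 = 200

200


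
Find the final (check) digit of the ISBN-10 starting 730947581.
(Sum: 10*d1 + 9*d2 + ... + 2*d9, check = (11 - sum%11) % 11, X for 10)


Weighted sum: 265
265 mod 11 = 1

Check digit: X


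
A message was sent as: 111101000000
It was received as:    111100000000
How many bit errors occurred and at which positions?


XOR: 000001000000

1 error(s) at position(s): 5


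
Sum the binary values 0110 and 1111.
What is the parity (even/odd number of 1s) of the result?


0110 = 6
1111 = 15
Sum = 21 = 10101
1s count = 3

odd parity (3 ones in 10101)


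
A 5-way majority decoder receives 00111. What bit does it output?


Ones: 3 out of 5
Threshold: 3

1 (3/5 voted 1)


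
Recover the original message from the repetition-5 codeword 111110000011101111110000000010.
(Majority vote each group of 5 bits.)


Groups: 11111, 00000, 11101, 11111, 00000, 00010
Majority votes: 101100

101100


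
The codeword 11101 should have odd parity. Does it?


Number of 1s: 4

No, parity error (4 ones)


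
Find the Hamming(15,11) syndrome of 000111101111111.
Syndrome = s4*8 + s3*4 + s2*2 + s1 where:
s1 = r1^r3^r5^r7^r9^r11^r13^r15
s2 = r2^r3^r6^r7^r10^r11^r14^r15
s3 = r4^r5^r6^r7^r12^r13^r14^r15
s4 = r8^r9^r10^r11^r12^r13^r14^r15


s1=0, s2=0, s3=0, s4=1

Syndrome = 8 (error at position 8)


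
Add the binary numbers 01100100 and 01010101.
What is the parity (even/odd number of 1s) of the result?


01100100 = 100
01010101 = 85
Sum = 185 = 10111001
1s count = 5

odd parity (5 ones in 10111001)


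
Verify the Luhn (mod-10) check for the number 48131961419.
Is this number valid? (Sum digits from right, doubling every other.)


Luhn sum = 51
51 mod 10 = 1

Invalid (Luhn sum mod 10 = 1)


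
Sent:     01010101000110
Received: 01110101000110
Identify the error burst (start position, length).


XOR: 00100000000000

Burst at position 2, length 1


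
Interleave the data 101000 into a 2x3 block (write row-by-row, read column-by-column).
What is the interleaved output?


Matrix:
  101
  000
Read columns: 100010

100010


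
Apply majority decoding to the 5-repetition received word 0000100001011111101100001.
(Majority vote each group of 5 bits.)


Groups: 00001, 00001, 01111, 11011, 00001
Majority votes: 00110

00110


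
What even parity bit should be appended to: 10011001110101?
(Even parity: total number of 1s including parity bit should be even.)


Number of 1s in data: 8
Parity bit: 0

0


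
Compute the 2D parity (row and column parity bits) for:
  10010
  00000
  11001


Row parities: 001
Column parities: 01011

Row P: 001, Col P: 01011, Corner: 1


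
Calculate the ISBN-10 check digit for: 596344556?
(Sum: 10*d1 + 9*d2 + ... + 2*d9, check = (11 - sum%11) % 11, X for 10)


Weighted sum: 291
291 mod 11 = 5

Check digit: 6


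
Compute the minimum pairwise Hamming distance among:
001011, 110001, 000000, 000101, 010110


Comparing all pairs, minimum distance: 2
Can detect 1 errors, correct 0 errors

2


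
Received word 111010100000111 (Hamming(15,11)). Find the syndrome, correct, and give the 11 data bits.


Syndrome = 14: error at position 14

Data: 11010000101 (corrected bit 14)


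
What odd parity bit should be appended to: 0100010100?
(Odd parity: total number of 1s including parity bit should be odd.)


Number of 1s in data: 3
Parity bit: 0

0


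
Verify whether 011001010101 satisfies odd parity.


Number of 1s: 6

No, parity error (6 ones)


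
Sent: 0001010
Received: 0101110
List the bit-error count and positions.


XOR: 0100100

2 error(s) at position(s): 1, 4


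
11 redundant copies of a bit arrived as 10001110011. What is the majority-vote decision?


Ones: 6 out of 11
Threshold: 6

1 (6/11 voted 1)


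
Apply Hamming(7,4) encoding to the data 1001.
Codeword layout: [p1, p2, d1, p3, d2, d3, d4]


Parity bits: p1=0, p2=0, p3=1

0011001


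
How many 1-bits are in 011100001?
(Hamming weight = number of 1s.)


Counting 1s in 011100001

4


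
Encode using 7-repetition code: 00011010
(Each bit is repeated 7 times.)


Each bit -> 7 copies

00000000000000000000011111111111111000000011111110000000


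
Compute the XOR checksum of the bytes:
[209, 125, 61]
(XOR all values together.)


XOR chain: 209 ^ 125 ^ 61 = 145

145


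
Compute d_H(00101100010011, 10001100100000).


XOR: 10100000110011
Count of 1s: 6

6


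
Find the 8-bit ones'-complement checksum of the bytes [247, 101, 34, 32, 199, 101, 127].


Sum = 841 mod 256 = 73
Complement = 182

182


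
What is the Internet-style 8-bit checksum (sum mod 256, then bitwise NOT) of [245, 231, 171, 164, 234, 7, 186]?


Sum = 1238 mod 256 = 214
Complement = 41

41


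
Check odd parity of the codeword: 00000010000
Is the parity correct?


Number of 1s: 1

Yes, parity is correct (1 ones)


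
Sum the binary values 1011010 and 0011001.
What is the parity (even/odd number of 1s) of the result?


1011010 = 90
0011001 = 25
Sum = 115 = 1110011
1s count = 5

odd parity (5 ones in 1110011)


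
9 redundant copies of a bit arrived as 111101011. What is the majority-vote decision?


Ones: 7 out of 9
Threshold: 5

1 (7/9 voted 1)


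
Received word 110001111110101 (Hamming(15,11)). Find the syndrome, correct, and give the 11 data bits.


Syndrome = 0: no error detected

Data: 00111110101 (no errors)


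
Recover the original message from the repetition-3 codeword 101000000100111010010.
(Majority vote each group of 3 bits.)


Groups: 101, 000, 000, 100, 111, 010, 010
Majority votes: 1000100

1000100


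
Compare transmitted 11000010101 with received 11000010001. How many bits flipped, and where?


XOR: 00000000100

1 error(s) at position(s): 8


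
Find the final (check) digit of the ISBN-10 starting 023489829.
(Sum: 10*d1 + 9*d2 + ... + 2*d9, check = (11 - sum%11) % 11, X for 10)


Weighted sum: 219
219 mod 11 = 10

Check digit: 1


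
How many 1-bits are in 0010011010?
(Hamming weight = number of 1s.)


Counting 1s in 0010011010

4


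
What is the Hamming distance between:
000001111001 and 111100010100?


XOR: 111101101101
Count of 1s: 9

9


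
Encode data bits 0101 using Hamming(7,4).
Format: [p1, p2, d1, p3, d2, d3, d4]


Parity bits: p1=0, p2=1, p3=0

0100101


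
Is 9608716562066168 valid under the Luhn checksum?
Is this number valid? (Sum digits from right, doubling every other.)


Luhn sum = 63
63 mod 10 = 3

Invalid (Luhn sum mod 10 = 3)


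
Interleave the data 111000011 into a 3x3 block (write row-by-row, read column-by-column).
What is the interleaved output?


Matrix:
  111
  000
  011
Read columns: 100101101

100101101


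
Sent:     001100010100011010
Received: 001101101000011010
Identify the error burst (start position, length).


XOR: 000001111100000000

Burst at position 5, length 5


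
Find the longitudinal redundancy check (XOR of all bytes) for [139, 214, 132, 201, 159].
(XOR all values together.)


XOR chain: 139 ^ 214 ^ 132 ^ 201 ^ 159 = 143

143


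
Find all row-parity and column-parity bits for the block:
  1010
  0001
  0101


Row parities: 010
Column parities: 1110

Row P: 010, Col P: 1110, Corner: 1


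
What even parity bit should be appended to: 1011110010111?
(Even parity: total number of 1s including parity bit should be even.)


Number of 1s in data: 9
Parity bit: 1

1


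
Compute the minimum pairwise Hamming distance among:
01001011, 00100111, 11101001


Comparing all pairs, minimum distance: 3
Can detect 2 errors, correct 1 errors

3


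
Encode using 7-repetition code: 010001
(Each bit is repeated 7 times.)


Each bit -> 7 copies

000000011111110000000000000000000001111111


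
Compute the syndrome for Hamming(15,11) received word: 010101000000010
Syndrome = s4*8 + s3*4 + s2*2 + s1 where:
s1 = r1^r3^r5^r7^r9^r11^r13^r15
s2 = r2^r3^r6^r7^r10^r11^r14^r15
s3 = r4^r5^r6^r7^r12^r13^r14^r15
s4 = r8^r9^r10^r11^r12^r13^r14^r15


s1=0, s2=1, s3=1, s4=1

Syndrome = 14 (error at position 14)


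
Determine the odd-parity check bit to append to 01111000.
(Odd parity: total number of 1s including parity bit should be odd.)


Number of 1s in data: 4
Parity bit: 1

1


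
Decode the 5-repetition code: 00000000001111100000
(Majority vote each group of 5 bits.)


Groups: 00000, 00000, 11111, 00000
Majority votes: 0010

0010


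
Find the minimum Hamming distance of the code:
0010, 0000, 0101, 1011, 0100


Comparing all pairs, minimum distance: 1
Can detect 0 errors, correct 0 errors

1


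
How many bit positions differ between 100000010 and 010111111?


XOR: 110111101
Count of 1s: 7

7


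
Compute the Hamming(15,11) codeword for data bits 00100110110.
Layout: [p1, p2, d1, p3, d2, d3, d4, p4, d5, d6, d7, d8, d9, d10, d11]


Parity bits: p1=0, p2=0, p3=1, p4=0

000101000110110


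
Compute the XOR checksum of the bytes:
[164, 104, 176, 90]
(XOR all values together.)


XOR chain: 164 ^ 104 ^ 176 ^ 90 = 38

38


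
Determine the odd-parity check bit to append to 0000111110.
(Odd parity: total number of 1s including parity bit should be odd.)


Number of 1s in data: 5
Parity bit: 0

0


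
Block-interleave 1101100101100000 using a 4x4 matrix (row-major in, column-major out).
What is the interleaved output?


Matrix:
  1101
  1001
  0110
  0000
Read columns: 1100101000101100

1100101000101100


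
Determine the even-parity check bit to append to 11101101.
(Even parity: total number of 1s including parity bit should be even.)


Number of 1s in data: 6
Parity bit: 0

0


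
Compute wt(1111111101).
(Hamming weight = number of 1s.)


Counting 1s in 1111111101

9


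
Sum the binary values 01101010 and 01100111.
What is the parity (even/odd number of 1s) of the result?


01101010 = 106
01100111 = 103
Sum = 209 = 11010001
1s count = 4

even parity (4 ones in 11010001)


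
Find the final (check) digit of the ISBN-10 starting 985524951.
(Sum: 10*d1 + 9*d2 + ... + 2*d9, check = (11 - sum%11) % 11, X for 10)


Weighted sum: 322
322 mod 11 = 3

Check digit: 8


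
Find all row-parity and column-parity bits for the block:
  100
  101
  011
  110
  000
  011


Row parities: 100000
Column parities: 111

Row P: 100000, Col P: 111, Corner: 1


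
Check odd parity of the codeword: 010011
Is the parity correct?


Number of 1s: 3

Yes, parity is correct (3 ones)


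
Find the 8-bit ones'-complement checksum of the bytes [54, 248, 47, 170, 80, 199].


Sum = 798 mod 256 = 30
Complement = 225

225


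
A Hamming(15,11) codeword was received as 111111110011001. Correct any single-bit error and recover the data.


Syndrome = 0: no error detected

Data: 11110011001 (no errors)


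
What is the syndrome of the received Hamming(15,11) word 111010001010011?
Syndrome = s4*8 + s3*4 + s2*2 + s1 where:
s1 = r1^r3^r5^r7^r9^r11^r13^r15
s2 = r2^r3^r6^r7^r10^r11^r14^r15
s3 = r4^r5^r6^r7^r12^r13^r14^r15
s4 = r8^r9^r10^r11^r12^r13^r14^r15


s1=0, s2=1, s3=1, s4=0

Syndrome = 6 (error at position 6)


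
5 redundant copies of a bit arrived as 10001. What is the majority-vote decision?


Ones: 2 out of 5
Threshold: 3

0 (2/5 voted 1)


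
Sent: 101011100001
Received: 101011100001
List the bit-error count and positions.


XOR: 000000000000

0 errors (received matches sent)


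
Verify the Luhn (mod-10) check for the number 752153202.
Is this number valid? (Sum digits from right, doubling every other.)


Luhn sum = 27
27 mod 10 = 7

Invalid (Luhn sum mod 10 = 7)


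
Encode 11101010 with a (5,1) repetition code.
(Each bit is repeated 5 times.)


Each bit -> 5 copies

1111111111111110000011111000001111100000


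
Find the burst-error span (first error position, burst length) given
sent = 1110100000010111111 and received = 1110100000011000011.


XOR: 0000000000001111100

Burst at position 12, length 5


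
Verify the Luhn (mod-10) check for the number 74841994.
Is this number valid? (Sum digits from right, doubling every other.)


Luhn sum = 44
44 mod 10 = 4

Invalid (Luhn sum mod 10 = 4)


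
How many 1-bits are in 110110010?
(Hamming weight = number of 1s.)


Counting 1s in 110110010

5


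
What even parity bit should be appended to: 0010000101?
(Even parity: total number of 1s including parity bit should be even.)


Number of 1s in data: 3
Parity bit: 1

1


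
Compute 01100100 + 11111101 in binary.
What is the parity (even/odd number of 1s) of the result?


01100100 = 100
11111101 = 253
Sum = 353 = 101100001
1s count = 4

even parity (4 ones in 101100001)


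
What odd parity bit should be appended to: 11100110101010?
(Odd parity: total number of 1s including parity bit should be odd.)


Number of 1s in data: 8
Parity bit: 1

1


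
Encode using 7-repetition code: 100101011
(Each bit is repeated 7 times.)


Each bit -> 7 copies

111111100000000000000111111100000001111111000000011111111111111


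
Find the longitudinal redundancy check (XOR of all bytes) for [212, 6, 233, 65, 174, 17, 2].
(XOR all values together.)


XOR chain: 212 ^ 6 ^ 233 ^ 65 ^ 174 ^ 17 ^ 2 = 199

199


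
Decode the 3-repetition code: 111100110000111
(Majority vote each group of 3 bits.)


Groups: 111, 100, 110, 000, 111
Majority votes: 10101

10101


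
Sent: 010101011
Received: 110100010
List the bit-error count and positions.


XOR: 100001001

3 error(s) at position(s): 0, 5, 8


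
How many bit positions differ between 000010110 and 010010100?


XOR: 010000010
Count of 1s: 2

2


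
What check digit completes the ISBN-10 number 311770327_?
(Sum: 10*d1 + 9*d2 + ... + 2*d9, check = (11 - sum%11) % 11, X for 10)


Weighted sum: 170
170 mod 11 = 5

Check digit: 6


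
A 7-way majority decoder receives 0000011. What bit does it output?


Ones: 2 out of 7
Threshold: 4

0 (2/7 voted 1)


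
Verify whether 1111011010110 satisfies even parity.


Number of 1s: 9

No, parity error (9 ones)


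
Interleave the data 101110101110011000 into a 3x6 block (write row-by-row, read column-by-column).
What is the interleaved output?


Matrix:
  101110
  101110
  011000
Read columns: 110001111110110000

110001111110110000


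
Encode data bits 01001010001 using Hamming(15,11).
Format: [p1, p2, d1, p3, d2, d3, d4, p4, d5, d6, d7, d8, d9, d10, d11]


Parity bits: p1=0, p2=0, p3=0, p4=1

000010011010001


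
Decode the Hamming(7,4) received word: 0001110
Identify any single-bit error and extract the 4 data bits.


Syndrome = 7: error at position 7

Data: 0111 (corrected bit 7)


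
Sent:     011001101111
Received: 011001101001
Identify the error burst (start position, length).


XOR: 000000000110

Burst at position 9, length 2


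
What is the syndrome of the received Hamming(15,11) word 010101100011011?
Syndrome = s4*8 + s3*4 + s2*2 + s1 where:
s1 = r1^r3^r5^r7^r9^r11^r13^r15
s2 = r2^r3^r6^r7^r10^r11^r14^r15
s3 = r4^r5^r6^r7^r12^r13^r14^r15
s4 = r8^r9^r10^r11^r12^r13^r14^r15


s1=1, s2=0, s3=0, s4=0

Syndrome = 1 (error at position 1)


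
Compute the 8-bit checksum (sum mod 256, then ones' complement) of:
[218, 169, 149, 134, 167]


Sum = 837 mod 256 = 69
Complement = 186

186


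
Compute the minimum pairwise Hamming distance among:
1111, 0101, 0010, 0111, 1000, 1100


Comparing all pairs, minimum distance: 1
Can detect 0 errors, correct 0 errors

1


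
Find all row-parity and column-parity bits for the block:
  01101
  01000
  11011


Row parities: 110
Column parities: 11110

Row P: 110, Col P: 11110, Corner: 0


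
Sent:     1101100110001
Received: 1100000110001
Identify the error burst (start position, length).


XOR: 0001100000000

Burst at position 3, length 2


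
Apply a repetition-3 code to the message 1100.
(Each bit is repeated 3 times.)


Each bit -> 3 copies

111111000000


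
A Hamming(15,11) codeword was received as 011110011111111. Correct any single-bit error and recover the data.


Syndrome = 0: no error detected

Data: 11001111111 (no errors)


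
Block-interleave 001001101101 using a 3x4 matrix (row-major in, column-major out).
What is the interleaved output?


Matrix:
  0010
  0110
  1101
Read columns: 001011110001

001011110001


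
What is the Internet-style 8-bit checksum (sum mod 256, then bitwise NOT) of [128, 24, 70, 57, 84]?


Sum = 363 mod 256 = 107
Complement = 148

148


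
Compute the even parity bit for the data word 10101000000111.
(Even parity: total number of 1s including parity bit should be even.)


Number of 1s in data: 6
Parity bit: 0

0


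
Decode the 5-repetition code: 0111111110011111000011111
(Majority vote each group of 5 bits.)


Groups: 01111, 11110, 01111, 10000, 11111
Majority votes: 11101

11101


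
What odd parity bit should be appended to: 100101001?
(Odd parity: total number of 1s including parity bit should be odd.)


Number of 1s in data: 4
Parity bit: 1

1


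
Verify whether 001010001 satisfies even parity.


Number of 1s: 3

No, parity error (3 ones)


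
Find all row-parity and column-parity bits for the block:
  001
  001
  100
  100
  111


Row parities: 11111
Column parities: 111

Row P: 11111, Col P: 111, Corner: 1


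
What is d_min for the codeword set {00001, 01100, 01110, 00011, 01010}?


Comparing all pairs, minimum distance: 1
Can detect 0 errors, correct 0 errors

1


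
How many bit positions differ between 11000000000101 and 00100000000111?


XOR: 11100000000010
Count of 1s: 4

4


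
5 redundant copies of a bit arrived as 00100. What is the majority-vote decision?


Ones: 1 out of 5
Threshold: 3

0 (1/5 voted 1)


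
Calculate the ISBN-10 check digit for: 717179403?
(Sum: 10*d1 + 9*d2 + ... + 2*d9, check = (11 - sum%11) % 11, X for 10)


Weighted sum: 251
251 mod 11 = 9

Check digit: 2


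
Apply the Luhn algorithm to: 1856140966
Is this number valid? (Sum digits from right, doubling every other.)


Luhn sum = 41
41 mod 10 = 1

Invalid (Luhn sum mod 10 = 1)


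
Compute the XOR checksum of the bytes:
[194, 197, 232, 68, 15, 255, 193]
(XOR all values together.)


XOR chain: 194 ^ 197 ^ 232 ^ 68 ^ 15 ^ 255 ^ 193 = 154

154


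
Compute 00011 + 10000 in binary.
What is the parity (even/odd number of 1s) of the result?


00011 = 3
10000 = 16
Sum = 19 = 10011
1s count = 3

odd parity (3 ones in 10011)


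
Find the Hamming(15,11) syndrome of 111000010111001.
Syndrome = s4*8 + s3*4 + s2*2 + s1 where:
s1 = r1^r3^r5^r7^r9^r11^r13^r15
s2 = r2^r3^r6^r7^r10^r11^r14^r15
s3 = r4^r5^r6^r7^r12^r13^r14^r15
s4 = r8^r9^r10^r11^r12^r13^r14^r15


s1=0, s2=1, s3=0, s4=1

Syndrome = 10 (error at position 10)


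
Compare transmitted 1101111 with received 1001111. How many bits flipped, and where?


XOR: 0100000

1 error(s) at position(s): 1


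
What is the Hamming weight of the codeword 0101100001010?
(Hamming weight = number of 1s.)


Counting 1s in 0101100001010

5


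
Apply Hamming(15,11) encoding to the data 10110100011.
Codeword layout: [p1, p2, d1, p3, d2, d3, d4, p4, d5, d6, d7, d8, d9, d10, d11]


Parity bits: p1=1, p2=0, p3=0, p4=1

101001110100011


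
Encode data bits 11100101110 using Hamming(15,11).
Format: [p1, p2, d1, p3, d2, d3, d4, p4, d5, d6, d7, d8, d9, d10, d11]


Parity bits: p1=1, p2=0, p3=1, p4=0

101111000101110


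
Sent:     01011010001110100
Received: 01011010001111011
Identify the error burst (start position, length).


XOR: 00000000000001111

Burst at position 13, length 4


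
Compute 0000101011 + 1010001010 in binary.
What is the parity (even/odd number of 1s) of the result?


0000101011 = 43
1010001010 = 650
Sum = 693 = 1010110101
1s count = 6

even parity (6 ones in 1010110101)


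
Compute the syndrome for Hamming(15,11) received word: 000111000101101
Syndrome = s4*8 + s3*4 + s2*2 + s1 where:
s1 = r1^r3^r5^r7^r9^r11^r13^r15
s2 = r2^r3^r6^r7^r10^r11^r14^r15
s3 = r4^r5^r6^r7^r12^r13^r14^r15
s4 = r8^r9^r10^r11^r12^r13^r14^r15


s1=1, s2=1, s3=0, s4=0

Syndrome = 3 (error at position 3)


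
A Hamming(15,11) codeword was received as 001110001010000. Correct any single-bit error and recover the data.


Syndrome = 0: no error detected

Data: 11001010000 (no errors)


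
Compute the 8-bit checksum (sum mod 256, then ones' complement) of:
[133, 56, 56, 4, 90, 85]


Sum = 424 mod 256 = 168
Complement = 87

87


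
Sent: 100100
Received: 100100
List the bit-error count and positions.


XOR: 000000

0 errors (received matches sent)


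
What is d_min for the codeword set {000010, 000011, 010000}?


Comparing all pairs, minimum distance: 1
Can detect 0 errors, correct 0 errors

1


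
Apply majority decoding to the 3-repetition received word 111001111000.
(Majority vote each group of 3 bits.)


Groups: 111, 001, 111, 000
Majority votes: 1010

1010


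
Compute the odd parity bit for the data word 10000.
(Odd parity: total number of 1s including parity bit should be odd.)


Number of 1s in data: 1
Parity bit: 0

0


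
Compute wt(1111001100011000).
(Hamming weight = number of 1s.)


Counting 1s in 1111001100011000

8


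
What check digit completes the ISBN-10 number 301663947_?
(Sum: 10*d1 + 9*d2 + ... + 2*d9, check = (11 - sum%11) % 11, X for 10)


Weighted sum: 193
193 mod 11 = 6

Check digit: 5


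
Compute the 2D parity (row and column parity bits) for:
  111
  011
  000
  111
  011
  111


Row parities: 100101
Column parities: 111

Row P: 100101, Col P: 111, Corner: 1


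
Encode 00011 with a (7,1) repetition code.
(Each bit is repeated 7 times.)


Each bit -> 7 copies

00000000000000000000011111111111111


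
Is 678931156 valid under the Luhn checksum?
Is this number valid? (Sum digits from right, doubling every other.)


Luhn sum = 41
41 mod 10 = 1

Invalid (Luhn sum mod 10 = 1)


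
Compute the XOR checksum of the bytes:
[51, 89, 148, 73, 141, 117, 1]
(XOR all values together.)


XOR chain: 51 ^ 89 ^ 148 ^ 73 ^ 141 ^ 117 ^ 1 = 78

78


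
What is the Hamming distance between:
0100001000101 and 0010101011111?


XOR: 0110100011010
Count of 1s: 6

6


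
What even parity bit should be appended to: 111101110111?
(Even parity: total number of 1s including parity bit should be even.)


Number of 1s in data: 10
Parity bit: 0

0


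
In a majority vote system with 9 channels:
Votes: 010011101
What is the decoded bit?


Ones: 5 out of 9
Threshold: 5

1 (5/9 voted 1)


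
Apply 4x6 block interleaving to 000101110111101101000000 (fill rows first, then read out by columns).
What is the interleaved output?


Matrix:
  000101
  110111
  101101
  000000
Read columns: 011001000010111001001110

011001000010111001001110


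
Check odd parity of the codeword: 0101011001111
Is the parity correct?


Number of 1s: 8

No, parity error (8 ones)


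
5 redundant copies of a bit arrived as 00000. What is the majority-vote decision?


Ones: 0 out of 5
Threshold: 3

0 (0/5 voted 1)


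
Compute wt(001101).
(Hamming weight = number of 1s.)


Counting 1s in 001101

3


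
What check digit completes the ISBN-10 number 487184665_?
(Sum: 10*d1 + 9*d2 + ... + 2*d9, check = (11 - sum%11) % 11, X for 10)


Weighted sum: 295
295 mod 11 = 9

Check digit: 2


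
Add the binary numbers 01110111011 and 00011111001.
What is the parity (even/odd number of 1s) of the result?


01110111011 = 955
00011111001 = 249
Sum = 1204 = 10010110100
1s count = 5

odd parity (5 ones in 10010110100)


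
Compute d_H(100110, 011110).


XOR: 111000
Count of 1s: 3

3


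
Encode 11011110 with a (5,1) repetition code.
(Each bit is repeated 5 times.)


Each bit -> 5 copies

1111111111000001111111111111111111100000


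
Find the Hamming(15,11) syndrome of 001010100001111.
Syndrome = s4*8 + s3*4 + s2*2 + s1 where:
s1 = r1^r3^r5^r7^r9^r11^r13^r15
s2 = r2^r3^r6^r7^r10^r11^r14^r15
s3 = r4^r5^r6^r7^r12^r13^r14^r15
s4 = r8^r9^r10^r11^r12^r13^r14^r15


s1=1, s2=0, s3=0, s4=0

Syndrome = 1 (error at position 1)


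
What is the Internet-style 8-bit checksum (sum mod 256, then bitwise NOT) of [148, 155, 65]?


Sum = 368 mod 256 = 112
Complement = 143

143


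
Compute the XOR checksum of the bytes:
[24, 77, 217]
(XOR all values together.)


XOR chain: 24 ^ 77 ^ 217 = 140

140


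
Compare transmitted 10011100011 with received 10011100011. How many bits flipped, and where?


XOR: 00000000000

0 errors (received matches sent)


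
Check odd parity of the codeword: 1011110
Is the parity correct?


Number of 1s: 5

Yes, parity is correct (5 ones)


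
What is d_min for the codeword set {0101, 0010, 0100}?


Comparing all pairs, minimum distance: 1
Can detect 0 errors, correct 0 errors

1


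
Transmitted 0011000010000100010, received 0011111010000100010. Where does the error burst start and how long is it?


XOR: 0000111000000000000

Burst at position 4, length 3


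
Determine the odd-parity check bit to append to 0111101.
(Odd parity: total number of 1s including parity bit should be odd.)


Number of 1s in data: 5
Parity bit: 0

0


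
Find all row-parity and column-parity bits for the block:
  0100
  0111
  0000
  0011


Row parities: 1100
Column parities: 0000

Row P: 1100, Col P: 0000, Corner: 0


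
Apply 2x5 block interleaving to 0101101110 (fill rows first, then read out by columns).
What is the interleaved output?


Matrix:
  01011
  01110
Read columns: 0011011110

0011011110


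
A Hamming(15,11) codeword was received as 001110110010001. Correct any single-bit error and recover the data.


Syndrome = 9: error at position 9

Data: 11011010001 (corrected bit 9)


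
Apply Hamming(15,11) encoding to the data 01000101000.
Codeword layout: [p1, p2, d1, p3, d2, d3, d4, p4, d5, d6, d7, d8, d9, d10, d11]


Parity bits: p1=1, p2=1, p3=0, p4=0

110010000101000


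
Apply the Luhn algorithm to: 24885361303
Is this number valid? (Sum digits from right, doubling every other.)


Luhn sum = 50
50 mod 10 = 0

Valid (Luhn sum mod 10 = 0)


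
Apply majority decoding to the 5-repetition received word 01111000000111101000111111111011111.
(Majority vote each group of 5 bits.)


Groups: 01111, 00000, 01111, 01000, 11111, 11110, 11111
Majority votes: 1010111

1010111


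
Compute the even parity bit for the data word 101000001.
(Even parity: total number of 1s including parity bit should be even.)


Number of 1s in data: 3
Parity bit: 1

1


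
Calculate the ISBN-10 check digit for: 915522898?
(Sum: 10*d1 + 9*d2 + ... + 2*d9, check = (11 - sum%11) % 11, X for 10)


Weighted sum: 271
271 mod 11 = 7

Check digit: 4


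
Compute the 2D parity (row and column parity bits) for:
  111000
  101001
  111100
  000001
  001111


Row parities: 11010
Column parities: 100011

Row P: 11010, Col P: 100011, Corner: 1


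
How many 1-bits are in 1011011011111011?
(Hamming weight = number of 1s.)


Counting 1s in 1011011011111011

12


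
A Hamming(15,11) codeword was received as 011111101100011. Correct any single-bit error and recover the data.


Syndrome = 3: error at position 3

Data: 01111100011 (corrected bit 3)


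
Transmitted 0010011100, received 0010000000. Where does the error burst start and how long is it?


XOR: 0000011100

Burst at position 5, length 3


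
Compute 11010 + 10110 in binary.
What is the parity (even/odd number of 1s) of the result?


11010 = 26
10110 = 22
Sum = 48 = 110000
1s count = 2

even parity (2 ones in 110000)


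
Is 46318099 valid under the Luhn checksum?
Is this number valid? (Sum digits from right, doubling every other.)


Luhn sum = 46
46 mod 10 = 6

Invalid (Luhn sum mod 10 = 6)
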